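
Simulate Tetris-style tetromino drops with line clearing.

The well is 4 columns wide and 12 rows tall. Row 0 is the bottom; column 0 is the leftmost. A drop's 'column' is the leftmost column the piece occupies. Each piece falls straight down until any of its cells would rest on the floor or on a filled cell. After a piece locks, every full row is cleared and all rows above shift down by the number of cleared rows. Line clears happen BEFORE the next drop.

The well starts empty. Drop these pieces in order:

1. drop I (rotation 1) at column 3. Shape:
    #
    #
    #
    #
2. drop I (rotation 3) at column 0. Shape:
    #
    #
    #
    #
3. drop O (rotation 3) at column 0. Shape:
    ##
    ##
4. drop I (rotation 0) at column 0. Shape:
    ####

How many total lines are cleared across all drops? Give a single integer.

Drop 1: I rot1 at col 3 lands with bottom-row=0; cleared 0 line(s) (total 0); column heights now [0 0 0 4], max=4
Drop 2: I rot3 at col 0 lands with bottom-row=0; cleared 0 line(s) (total 0); column heights now [4 0 0 4], max=4
Drop 3: O rot3 at col 0 lands with bottom-row=4; cleared 0 line(s) (total 0); column heights now [6 6 0 4], max=6
Drop 4: I rot0 at col 0 lands with bottom-row=6; cleared 1 line(s) (total 1); column heights now [6 6 0 4], max=6

Answer: 1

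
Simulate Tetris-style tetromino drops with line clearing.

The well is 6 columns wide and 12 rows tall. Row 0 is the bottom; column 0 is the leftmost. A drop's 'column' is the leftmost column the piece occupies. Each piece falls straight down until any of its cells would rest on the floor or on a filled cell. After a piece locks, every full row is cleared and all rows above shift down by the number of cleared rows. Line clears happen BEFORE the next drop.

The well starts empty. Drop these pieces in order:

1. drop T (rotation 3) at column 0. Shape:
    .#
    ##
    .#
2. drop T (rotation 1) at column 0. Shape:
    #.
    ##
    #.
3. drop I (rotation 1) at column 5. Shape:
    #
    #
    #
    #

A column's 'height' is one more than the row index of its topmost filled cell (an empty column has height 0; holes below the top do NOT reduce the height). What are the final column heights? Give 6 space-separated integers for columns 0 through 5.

Answer: 5 4 0 0 0 4

Derivation:
Drop 1: T rot3 at col 0 lands with bottom-row=0; cleared 0 line(s) (total 0); column heights now [2 3 0 0 0 0], max=3
Drop 2: T rot1 at col 0 lands with bottom-row=2; cleared 0 line(s) (total 0); column heights now [5 4 0 0 0 0], max=5
Drop 3: I rot1 at col 5 lands with bottom-row=0; cleared 0 line(s) (total 0); column heights now [5 4 0 0 0 4], max=5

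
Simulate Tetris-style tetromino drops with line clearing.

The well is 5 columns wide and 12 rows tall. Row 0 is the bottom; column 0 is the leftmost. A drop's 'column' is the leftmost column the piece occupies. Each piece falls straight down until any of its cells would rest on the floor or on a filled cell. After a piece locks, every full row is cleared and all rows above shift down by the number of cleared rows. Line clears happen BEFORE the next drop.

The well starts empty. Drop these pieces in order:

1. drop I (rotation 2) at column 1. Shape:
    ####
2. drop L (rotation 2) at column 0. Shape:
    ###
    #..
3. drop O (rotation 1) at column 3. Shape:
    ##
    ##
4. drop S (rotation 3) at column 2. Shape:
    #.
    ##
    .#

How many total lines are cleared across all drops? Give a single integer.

Answer: 2

Derivation:
Drop 1: I rot2 at col 1 lands with bottom-row=0; cleared 0 line(s) (total 0); column heights now [0 1 1 1 1], max=1
Drop 2: L rot2 at col 0 lands with bottom-row=0; cleared 1 line(s) (total 1); column heights now [1 1 1 0 0], max=1
Drop 3: O rot1 at col 3 lands with bottom-row=0; cleared 1 line(s) (total 2); column heights now [0 0 0 1 1], max=1
Drop 4: S rot3 at col 2 lands with bottom-row=1; cleared 0 line(s) (total 2); column heights now [0 0 4 3 1], max=4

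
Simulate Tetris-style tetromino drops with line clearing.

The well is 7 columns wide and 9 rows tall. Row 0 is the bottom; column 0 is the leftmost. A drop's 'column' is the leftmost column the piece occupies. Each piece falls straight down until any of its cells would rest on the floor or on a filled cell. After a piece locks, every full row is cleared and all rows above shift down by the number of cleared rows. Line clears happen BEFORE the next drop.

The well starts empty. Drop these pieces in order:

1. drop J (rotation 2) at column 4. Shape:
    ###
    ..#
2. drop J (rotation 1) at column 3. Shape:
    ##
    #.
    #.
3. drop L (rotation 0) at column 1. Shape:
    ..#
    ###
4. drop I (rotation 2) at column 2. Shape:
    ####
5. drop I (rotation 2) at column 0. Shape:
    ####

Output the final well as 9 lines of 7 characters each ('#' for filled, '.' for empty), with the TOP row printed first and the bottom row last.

Answer: .......
.......
####...
..####.
...#...
.###...
...##..
...####
...#..#

Derivation:
Drop 1: J rot2 at col 4 lands with bottom-row=0; cleared 0 line(s) (total 0); column heights now [0 0 0 0 2 2 2], max=2
Drop 2: J rot1 at col 3 lands with bottom-row=0; cleared 0 line(s) (total 0); column heights now [0 0 0 3 3 2 2], max=3
Drop 3: L rot0 at col 1 lands with bottom-row=3; cleared 0 line(s) (total 0); column heights now [0 4 4 5 3 2 2], max=5
Drop 4: I rot2 at col 2 lands with bottom-row=5; cleared 0 line(s) (total 0); column heights now [0 4 6 6 6 6 2], max=6
Drop 5: I rot2 at col 0 lands with bottom-row=6; cleared 0 line(s) (total 0); column heights now [7 7 7 7 6 6 2], max=7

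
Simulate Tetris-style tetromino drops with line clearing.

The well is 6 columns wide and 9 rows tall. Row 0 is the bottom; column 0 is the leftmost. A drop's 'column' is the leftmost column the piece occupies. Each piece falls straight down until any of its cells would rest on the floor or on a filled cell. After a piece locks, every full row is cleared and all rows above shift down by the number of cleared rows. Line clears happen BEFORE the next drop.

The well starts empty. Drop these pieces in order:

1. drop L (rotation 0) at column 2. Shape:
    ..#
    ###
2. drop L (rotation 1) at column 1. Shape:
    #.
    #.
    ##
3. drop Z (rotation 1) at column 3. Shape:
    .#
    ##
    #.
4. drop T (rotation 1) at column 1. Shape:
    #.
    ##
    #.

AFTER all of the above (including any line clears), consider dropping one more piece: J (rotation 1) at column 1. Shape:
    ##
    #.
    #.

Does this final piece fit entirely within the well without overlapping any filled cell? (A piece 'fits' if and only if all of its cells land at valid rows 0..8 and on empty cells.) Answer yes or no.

Answer: no

Derivation:
Drop 1: L rot0 at col 2 lands with bottom-row=0; cleared 0 line(s) (total 0); column heights now [0 0 1 1 2 0], max=2
Drop 2: L rot1 at col 1 lands with bottom-row=1; cleared 0 line(s) (total 0); column heights now [0 4 2 1 2 0], max=4
Drop 3: Z rot1 at col 3 lands with bottom-row=1; cleared 0 line(s) (total 0); column heights now [0 4 2 3 4 0], max=4
Drop 4: T rot1 at col 1 lands with bottom-row=4; cleared 0 line(s) (total 0); column heights now [0 7 6 3 4 0], max=7
Test piece J rot1 at col 1 (width 2): heights before test = [0 7 6 3 4 0]; fits = False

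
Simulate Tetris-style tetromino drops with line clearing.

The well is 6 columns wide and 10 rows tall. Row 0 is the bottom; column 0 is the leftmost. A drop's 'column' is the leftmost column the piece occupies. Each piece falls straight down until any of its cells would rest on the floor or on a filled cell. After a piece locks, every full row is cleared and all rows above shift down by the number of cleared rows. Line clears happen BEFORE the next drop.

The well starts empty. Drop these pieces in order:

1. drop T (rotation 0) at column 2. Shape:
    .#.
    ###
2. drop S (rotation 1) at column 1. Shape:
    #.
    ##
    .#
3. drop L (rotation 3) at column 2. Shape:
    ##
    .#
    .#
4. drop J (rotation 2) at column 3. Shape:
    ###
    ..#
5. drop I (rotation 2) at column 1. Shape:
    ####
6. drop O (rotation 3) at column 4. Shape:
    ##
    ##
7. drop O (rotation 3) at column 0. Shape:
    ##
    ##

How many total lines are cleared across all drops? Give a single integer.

Answer: 0

Derivation:
Drop 1: T rot0 at col 2 lands with bottom-row=0; cleared 0 line(s) (total 0); column heights now [0 0 1 2 1 0], max=2
Drop 2: S rot1 at col 1 lands with bottom-row=1; cleared 0 line(s) (total 0); column heights now [0 4 3 2 1 0], max=4
Drop 3: L rot3 at col 2 lands with bottom-row=2; cleared 0 line(s) (total 0); column heights now [0 4 5 5 1 0], max=5
Drop 4: J rot2 at col 3 lands with bottom-row=4; cleared 0 line(s) (total 0); column heights now [0 4 5 6 6 6], max=6
Drop 5: I rot2 at col 1 lands with bottom-row=6; cleared 0 line(s) (total 0); column heights now [0 7 7 7 7 6], max=7
Drop 6: O rot3 at col 4 lands with bottom-row=7; cleared 0 line(s) (total 0); column heights now [0 7 7 7 9 9], max=9
Drop 7: O rot3 at col 0 lands with bottom-row=7; cleared 0 line(s) (total 0); column heights now [9 9 7 7 9 9], max=9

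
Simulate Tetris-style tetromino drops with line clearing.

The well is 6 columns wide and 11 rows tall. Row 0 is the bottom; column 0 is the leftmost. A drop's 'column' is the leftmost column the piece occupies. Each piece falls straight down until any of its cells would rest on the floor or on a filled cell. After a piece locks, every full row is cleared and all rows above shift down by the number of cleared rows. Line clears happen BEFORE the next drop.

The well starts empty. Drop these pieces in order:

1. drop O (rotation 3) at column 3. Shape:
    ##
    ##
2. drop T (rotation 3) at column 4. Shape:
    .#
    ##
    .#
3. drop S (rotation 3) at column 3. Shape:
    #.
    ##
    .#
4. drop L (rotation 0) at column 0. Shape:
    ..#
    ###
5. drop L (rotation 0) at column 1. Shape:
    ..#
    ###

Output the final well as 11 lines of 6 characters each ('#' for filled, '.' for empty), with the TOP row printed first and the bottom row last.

Drop 1: O rot3 at col 3 lands with bottom-row=0; cleared 0 line(s) (total 0); column heights now [0 0 0 2 2 0], max=2
Drop 2: T rot3 at col 4 lands with bottom-row=1; cleared 0 line(s) (total 0); column heights now [0 0 0 2 3 4], max=4
Drop 3: S rot3 at col 3 lands with bottom-row=3; cleared 0 line(s) (total 0); column heights now [0 0 0 6 5 4], max=6
Drop 4: L rot0 at col 0 lands with bottom-row=0; cleared 0 line(s) (total 0); column heights now [1 1 2 6 5 4], max=6
Drop 5: L rot0 at col 1 lands with bottom-row=6; cleared 0 line(s) (total 0); column heights now [1 7 7 8 5 4], max=8

Answer: ......
......
......
...#..
.###..
...#..
...##.
....##
....##
..####
#####.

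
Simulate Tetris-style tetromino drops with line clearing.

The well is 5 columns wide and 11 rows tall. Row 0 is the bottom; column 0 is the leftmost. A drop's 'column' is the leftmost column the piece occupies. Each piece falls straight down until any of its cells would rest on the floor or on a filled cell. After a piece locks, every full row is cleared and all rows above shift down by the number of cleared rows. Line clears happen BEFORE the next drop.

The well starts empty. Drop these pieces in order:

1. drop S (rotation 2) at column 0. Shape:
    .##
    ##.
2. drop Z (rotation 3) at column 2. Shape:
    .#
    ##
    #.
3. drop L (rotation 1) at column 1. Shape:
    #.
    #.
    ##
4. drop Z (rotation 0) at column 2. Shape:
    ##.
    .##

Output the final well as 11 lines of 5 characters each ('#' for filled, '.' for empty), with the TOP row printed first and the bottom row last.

Drop 1: S rot2 at col 0 lands with bottom-row=0; cleared 0 line(s) (total 0); column heights now [1 2 2 0 0], max=2
Drop 2: Z rot3 at col 2 lands with bottom-row=2; cleared 0 line(s) (total 0); column heights now [1 2 4 5 0], max=5
Drop 3: L rot1 at col 1 lands with bottom-row=4; cleared 0 line(s) (total 0); column heights now [1 7 5 5 0], max=7
Drop 4: Z rot0 at col 2 lands with bottom-row=5; cleared 0 line(s) (total 0); column heights now [1 7 7 7 6], max=7

Answer: .....
.....
.....
.....
.###.
.#.##
.###.
..##.
..#..
.##..
##...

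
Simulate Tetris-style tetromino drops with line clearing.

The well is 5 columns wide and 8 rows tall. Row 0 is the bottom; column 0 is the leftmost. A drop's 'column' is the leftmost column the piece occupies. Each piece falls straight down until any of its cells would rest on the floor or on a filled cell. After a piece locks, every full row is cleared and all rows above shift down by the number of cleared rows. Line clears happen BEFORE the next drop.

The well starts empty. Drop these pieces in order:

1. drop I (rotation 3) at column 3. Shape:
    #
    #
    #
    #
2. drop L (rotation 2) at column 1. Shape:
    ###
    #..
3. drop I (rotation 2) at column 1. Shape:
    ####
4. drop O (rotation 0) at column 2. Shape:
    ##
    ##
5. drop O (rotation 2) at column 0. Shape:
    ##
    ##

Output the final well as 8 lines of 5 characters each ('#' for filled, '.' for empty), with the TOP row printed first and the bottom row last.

Drop 1: I rot3 at col 3 lands with bottom-row=0; cleared 0 line(s) (total 0); column heights now [0 0 0 4 0], max=4
Drop 2: L rot2 at col 1 lands with bottom-row=3; cleared 0 line(s) (total 0); column heights now [0 5 5 5 0], max=5
Drop 3: I rot2 at col 1 lands with bottom-row=5; cleared 0 line(s) (total 0); column heights now [0 6 6 6 6], max=6
Drop 4: O rot0 at col 2 lands with bottom-row=6; cleared 0 line(s) (total 0); column heights now [0 6 8 8 6], max=8
Drop 5: O rot2 at col 0 lands with bottom-row=6; cleared 0 line(s) (total 0); column heights now [8 8 8 8 6], max=8

Answer: ####.
####.
.####
.###.
.#.#.
...#.
...#.
...#.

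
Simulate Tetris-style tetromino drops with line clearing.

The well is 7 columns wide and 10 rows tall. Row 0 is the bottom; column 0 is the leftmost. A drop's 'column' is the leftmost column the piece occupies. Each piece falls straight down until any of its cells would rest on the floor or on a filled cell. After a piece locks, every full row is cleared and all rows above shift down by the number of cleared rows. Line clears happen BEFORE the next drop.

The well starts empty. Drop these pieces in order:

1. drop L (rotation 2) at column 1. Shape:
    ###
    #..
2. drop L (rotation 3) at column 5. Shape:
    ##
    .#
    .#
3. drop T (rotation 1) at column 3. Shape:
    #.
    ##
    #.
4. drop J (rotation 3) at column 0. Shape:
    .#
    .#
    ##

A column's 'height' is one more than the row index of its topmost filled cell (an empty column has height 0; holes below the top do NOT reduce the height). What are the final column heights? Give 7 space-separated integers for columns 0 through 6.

Answer: 3 5 2 5 4 3 3

Derivation:
Drop 1: L rot2 at col 1 lands with bottom-row=0; cleared 0 line(s) (total 0); column heights now [0 2 2 2 0 0 0], max=2
Drop 2: L rot3 at col 5 lands with bottom-row=0; cleared 0 line(s) (total 0); column heights now [0 2 2 2 0 3 3], max=3
Drop 3: T rot1 at col 3 lands with bottom-row=2; cleared 0 line(s) (total 0); column heights now [0 2 2 5 4 3 3], max=5
Drop 4: J rot3 at col 0 lands with bottom-row=2; cleared 0 line(s) (total 0); column heights now [3 5 2 5 4 3 3], max=5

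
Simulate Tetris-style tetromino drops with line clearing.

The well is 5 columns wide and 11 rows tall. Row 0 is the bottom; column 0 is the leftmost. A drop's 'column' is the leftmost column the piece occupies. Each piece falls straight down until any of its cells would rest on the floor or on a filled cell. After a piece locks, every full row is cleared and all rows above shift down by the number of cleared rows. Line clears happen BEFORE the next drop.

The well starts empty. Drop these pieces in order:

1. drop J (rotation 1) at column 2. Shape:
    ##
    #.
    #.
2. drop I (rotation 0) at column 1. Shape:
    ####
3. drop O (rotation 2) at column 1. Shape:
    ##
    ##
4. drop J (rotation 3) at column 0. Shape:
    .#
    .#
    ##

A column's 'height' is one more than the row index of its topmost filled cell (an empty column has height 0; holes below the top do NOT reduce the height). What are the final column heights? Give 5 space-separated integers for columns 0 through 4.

Drop 1: J rot1 at col 2 lands with bottom-row=0; cleared 0 line(s) (total 0); column heights now [0 0 3 3 0], max=3
Drop 2: I rot0 at col 1 lands with bottom-row=3; cleared 0 line(s) (total 0); column heights now [0 4 4 4 4], max=4
Drop 3: O rot2 at col 1 lands with bottom-row=4; cleared 0 line(s) (total 0); column heights now [0 6 6 4 4], max=6
Drop 4: J rot3 at col 0 lands with bottom-row=6; cleared 0 line(s) (total 0); column heights now [7 9 6 4 4], max=9

Answer: 7 9 6 4 4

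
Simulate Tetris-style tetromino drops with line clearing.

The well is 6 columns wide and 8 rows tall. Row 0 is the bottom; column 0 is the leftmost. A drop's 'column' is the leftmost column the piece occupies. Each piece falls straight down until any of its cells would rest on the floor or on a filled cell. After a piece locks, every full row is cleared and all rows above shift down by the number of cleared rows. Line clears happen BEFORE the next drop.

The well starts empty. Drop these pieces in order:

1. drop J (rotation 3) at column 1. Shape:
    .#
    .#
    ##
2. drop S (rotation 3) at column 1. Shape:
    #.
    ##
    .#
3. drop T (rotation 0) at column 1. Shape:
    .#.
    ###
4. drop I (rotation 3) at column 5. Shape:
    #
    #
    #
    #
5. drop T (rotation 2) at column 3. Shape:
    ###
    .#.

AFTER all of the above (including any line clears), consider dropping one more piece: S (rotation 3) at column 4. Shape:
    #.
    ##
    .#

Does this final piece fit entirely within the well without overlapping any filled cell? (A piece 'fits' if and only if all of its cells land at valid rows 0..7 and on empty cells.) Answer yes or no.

Answer: no

Derivation:
Drop 1: J rot3 at col 1 lands with bottom-row=0; cleared 0 line(s) (total 0); column heights now [0 1 3 0 0 0], max=3
Drop 2: S rot3 at col 1 lands with bottom-row=3; cleared 0 line(s) (total 0); column heights now [0 6 5 0 0 0], max=6
Drop 3: T rot0 at col 1 lands with bottom-row=6; cleared 0 line(s) (total 0); column heights now [0 7 8 7 0 0], max=8
Drop 4: I rot3 at col 5 lands with bottom-row=0; cleared 0 line(s) (total 0); column heights now [0 7 8 7 0 4], max=8
Drop 5: T rot2 at col 3 lands with bottom-row=6; cleared 0 line(s) (total 0); column heights now [0 7 8 8 8 8], max=8
Test piece S rot3 at col 4 (width 2): heights before test = [0 7 8 8 8 8]; fits = False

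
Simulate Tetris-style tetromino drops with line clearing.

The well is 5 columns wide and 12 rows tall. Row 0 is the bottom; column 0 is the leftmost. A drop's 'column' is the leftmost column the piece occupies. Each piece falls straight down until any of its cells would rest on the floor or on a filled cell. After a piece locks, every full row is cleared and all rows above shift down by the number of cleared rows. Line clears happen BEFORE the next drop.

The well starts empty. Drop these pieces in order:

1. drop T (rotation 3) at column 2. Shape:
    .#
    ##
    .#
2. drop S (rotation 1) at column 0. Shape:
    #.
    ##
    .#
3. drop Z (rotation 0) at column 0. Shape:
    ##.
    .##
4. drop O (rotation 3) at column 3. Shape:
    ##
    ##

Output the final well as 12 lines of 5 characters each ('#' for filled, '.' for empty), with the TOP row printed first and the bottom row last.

Drop 1: T rot3 at col 2 lands with bottom-row=0; cleared 0 line(s) (total 0); column heights now [0 0 2 3 0], max=3
Drop 2: S rot1 at col 0 lands with bottom-row=0; cleared 0 line(s) (total 0); column heights now [3 2 2 3 0], max=3
Drop 3: Z rot0 at col 0 lands with bottom-row=2; cleared 0 line(s) (total 0); column heights now [4 4 3 3 0], max=4
Drop 4: O rot3 at col 3 lands with bottom-row=3; cleared 0 line(s) (total 0); column heights now [4 4 3 5 5], max=5

Answer: .....
.....
.....
.....
.....
.....
.....
...##
##.##
####.
####.
.#.#.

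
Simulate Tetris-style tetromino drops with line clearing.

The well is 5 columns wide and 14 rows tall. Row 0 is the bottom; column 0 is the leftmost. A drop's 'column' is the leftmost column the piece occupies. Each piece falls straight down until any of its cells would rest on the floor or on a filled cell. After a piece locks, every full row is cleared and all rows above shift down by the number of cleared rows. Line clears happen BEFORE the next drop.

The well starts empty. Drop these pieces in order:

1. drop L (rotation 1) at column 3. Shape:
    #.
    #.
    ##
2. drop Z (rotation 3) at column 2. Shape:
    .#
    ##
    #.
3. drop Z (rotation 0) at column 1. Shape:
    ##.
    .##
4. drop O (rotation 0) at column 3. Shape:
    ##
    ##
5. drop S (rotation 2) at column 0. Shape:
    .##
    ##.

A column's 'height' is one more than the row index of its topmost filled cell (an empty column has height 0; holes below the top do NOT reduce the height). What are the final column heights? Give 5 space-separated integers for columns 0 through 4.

Answer: 8 9 9 8 8

Derivation:
Drop 1: L rot1 at col 3 lands with bottom-row=0; cleared 0 line(s) (total 0); column heights now [0 0 0 3 1], max=3
Drop 2: Z rot3 at col 2 lands with bottom-row=2; cleared 0 line(s) (total 0); column heights now [0 0 4 5 1], max=5
Drop 3: Z rot0 at col 1 lands with bottom-row=5; cleared 0 line(s) (total 0); column heights now [0 7 7 6 1], max=7
Drop 4: O rot0 at col 3 lands with bottom-row=6; cleared 0 line(s) (total 0); column heights now [0 7 7 8 8], max=8
Drop 5: S rot2 at col 0 lands with bottom-row=7; cleared 0 line(s) (total 0); column heights now [8 9 9 8 8], max=9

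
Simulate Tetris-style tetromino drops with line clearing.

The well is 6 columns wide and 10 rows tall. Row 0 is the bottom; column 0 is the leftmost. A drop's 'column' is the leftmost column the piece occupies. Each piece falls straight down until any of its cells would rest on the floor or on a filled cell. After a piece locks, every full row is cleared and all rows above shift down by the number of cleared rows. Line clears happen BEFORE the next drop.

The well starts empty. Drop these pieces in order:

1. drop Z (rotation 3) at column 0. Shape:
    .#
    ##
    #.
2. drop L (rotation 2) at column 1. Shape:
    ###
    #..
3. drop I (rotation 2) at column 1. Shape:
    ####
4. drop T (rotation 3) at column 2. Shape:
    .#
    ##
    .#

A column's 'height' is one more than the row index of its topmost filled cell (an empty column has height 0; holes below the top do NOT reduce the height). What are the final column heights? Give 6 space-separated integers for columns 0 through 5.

Answer: 2 6 8 9 6 0

Derivation:
Drop 1: Z rot3 at col 0 lands with bottom-row=0; cleared 0 line(s) (total 0); column heights now [2 3 0 0 0 0], max=3
Drop 2: L rot2 at col 1 lands with bottom-row=3; cleared 0 line(s) (total 0); column heights now [2 5 5 5 0 0], max=5
Drop 3: I rot2 at col 1 lands with bottom-row=5; cleared 0 line(s) (total 0); column heights now [2 6 6 6 6 0], max=6
Drop 4: T rot3 at col 2 lands with bottom-row=6; cleared 0 line(s) (total 0); column heights now [2 6 8 9 6 0], max=9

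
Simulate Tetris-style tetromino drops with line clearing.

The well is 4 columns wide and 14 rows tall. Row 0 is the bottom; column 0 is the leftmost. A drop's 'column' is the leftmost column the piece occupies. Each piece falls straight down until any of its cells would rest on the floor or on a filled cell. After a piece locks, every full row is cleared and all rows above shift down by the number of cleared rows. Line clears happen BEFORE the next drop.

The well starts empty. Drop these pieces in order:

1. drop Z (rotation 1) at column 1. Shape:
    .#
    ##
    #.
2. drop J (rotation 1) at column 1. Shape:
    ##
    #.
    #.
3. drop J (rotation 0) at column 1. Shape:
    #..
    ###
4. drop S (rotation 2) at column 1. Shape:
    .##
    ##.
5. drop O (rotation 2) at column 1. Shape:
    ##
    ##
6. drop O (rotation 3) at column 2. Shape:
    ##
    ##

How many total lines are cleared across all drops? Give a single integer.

Drop 1: Z rot1 at col 1 lands with bottom-row=0; cleared 0 line(s) (total 0); column heights now [0 2 3 0], max=3
Drop 2: J rot1 at col 1 lands with bottom-row=2; cleared 0 line(s) (total 0); column heights now [0 5 5 0], max=5
Drop 3: J rot0 at col 1 lands with bottom-row=5; cleared 0 line(s) (total 0); column heights now [0 7 6 6], max=7
Drop 4: S rot2 at col 1 lands with bottom-row=7; cleared 0 line(s) (total 0); column heights now [0 8 9 9], max=9
Drop 5: O rot2 at col 1 lands with bottom-row=9; cleared 0 line(s) (total 0); column heights now [0 11 11 9], max=11
Drop 6: O rot3 at col 2 lands with bottom-row=11; cleared 0 line(s) (total 0); column heights now [0 11 13 13], max=13

Answer: 0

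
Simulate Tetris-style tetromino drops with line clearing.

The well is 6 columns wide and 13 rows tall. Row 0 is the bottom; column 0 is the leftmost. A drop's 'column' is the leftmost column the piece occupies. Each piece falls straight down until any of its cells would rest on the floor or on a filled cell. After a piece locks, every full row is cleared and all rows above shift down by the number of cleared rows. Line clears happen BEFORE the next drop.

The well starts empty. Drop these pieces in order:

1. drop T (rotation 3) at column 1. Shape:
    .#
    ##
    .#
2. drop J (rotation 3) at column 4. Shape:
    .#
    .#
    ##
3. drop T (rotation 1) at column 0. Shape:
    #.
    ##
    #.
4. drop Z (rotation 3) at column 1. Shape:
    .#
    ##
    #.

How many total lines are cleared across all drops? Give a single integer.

Drop 1: T rot3 at col 1 lands with bottom-row=0; cleared 0 line(s) (total 0); column heights now [0 2 3 0 0 0], max=3
Drop 2: J rot3 at col 4 lands with bottom-row=0; cleared 0 line(s) (total 0); column heights now [0 2 3 0 1 3], max=3
Drop 3: T rot1 at col 0 lands with bottom-row=1; cleared 0 line(s) (total 0); column heights now [4 3 3 0 1 3], max=4
Drop 4: Z rot3 at col 1 lands with bottom-row=3; cleared 0 line(s) (total 0); column heights now [4 5 6 0 1 3], max=6

Answer: 0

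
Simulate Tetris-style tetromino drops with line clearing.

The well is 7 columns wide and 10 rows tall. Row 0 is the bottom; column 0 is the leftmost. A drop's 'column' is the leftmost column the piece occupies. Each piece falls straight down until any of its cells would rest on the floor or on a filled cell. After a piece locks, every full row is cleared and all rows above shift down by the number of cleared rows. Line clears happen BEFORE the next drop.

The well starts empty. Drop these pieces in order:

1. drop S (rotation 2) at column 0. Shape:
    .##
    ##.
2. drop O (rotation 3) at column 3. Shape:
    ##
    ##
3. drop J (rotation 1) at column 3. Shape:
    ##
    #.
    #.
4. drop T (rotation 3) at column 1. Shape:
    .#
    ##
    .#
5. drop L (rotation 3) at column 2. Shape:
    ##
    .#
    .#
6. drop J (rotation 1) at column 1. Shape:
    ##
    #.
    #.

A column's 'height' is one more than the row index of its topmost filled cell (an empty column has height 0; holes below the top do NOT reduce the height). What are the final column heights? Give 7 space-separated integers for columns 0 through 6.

Answer: 1 9 9 8 5 0 0

Derivation:
Drop 1: S rot2 at col 0 lands with bottom-row=0; cleared 0 line(s) (total 0); column heights now [1 2 2 0 0 0 0], max=2
Drop 2: O rot3 at col 3 lands with bottom-row=0; cleared 0 line(s) (total 0); column heights now [1 2 2 2 2 0 0], max=2
Drop 3: J rot1 at col 3 lands with bottom-row=2; cleared 0 line(s) (total 0); column heights now [1 2 2 5 5 0 0], max=5
Drop 4: T rot3 at col 1 lands with bottom-row=2; cleared 0 line(s) (total 0); column heights now [1 4 5 5 5 0 0], max=5
Drop 5: L rot3 at col 2 lands with bottom-row=5; cleared 0 line(s) (total 0); column heights now [1 4 8 8 5 0 0], max=8
Drop 6: J rot1 at col 1 lands with bottom-row=6; cleared 0 line(s) (total 0); column heights now [1 9 9 8 5 0 0], max=9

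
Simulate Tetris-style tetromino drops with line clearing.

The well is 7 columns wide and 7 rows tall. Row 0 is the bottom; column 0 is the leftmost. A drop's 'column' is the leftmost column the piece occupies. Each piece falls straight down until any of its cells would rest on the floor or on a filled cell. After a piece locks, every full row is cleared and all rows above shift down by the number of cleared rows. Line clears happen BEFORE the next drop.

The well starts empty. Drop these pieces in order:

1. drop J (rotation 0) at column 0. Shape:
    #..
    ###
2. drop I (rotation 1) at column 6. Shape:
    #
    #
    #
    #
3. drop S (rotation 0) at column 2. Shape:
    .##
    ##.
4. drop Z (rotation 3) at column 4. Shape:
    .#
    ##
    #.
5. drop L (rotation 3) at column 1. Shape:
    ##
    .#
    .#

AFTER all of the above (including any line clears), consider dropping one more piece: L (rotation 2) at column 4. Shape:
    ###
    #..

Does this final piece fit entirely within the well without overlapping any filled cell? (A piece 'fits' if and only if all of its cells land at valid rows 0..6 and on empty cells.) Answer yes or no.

Drop 1: J rot0 at col 0 lands with bottom-row=0; cleared 0 line(s) (total 0); column heights now [2 1 1 0 0 0 0], max=2
Drop 2: I rot1 at col 6 lands with bottom-row=0; cleared 0 line(s) (total 0); column heights now [2 1 1 0 0 0 4], max=4
Drop 3: S rot0 at col 2 lands with bottom-row=1; cleared 0 line(s) (total 0); column heights now [2 1 2 3 3 0 4], max=4
Drop 4: Z rot3 at col 4 lands with bottom-row=3; cleared 0 line(s) (total 0); column heights now [2 1 2 3 5 6 4], max=6
Drop 5: L rot3 at col 1 lands with bottom-row=2; cleared 0 line(s) (total 0); column heights now [2 5 5 3 5 6 4], max=6
Test piece L rot2 at col 4 (width 3): heights before test = [2 5 5 3 5 6 4]; fits = True

Answer: yes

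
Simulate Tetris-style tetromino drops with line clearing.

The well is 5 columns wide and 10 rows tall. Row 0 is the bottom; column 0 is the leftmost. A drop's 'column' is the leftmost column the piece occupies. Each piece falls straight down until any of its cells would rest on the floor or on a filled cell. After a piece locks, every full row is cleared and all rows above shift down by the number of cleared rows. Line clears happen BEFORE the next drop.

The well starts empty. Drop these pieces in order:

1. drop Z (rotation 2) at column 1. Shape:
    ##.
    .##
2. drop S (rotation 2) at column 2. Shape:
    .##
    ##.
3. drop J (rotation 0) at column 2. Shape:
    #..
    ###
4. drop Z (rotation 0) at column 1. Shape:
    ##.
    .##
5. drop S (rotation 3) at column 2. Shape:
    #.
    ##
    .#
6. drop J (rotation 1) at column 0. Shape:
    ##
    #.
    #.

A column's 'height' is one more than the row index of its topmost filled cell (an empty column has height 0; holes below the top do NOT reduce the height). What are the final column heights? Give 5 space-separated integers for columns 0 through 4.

Answer: 9 9 10 9 5

Derivation:
Drop 1: Z rot2 at col 1 lands with bottom-row=0; cleared 0 line(s) (total 0); column heights now [0 2 2 1 0], max=2
Drop 2: S rot2 at col 2 lands with bottom-row=2; cleared 0 line(s) (total 0); column heights now [0 2 3 4 4], max=4
Drop 3: J rot0 at col 2 lands with bottom-row=4; cleared 0 line(s) (total 0); column heights now [0 2 6 5 5], max=6
Drop 4: Z rot0 at col 1 lands with bottom-row=6; cleared 0 line(s) (total 0); column heights now [0 8 8 7 5], max=8
Drop 5: S rot3 at col 2 lands with bottom-row=7; cleared 0 line(s) (total 0); column heights now [0 8 10 9 5], max=10
Drop 6: J rot1 at col 0 lands with bottom-row=6; cleared 0 line(s) (total 0); column heights now [9 9 10 9 5], max=10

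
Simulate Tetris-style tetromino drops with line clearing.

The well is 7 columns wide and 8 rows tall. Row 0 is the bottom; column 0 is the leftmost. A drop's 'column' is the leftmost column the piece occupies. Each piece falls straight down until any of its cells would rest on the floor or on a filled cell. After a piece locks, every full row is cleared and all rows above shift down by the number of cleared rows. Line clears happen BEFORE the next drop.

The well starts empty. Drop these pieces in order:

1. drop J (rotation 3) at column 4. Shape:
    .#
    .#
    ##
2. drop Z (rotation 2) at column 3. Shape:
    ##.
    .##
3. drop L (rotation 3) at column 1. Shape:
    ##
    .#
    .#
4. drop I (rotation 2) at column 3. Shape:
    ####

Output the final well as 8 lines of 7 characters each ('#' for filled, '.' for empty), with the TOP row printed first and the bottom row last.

Drop 1: J rot3 at col 4 lands with bottom-row=0; cleared 0 line(s) (total 0); column heights now [0 0 0 0 1 3 0], max=3
Drop 2: Z rot2 at col 3 lands with bottom-row=3; cleared 0 line(s) (total 0); column heights now [0 0 0 5 5 4 0], max=5
Drop 3: L rot3 at col 1 lands with bottom-row=0; cleared 0 line(s) (total 0); column heights now [0 3 3 5 5 4 0], max=5
Drop 4: I rot2 at col 3 lands with bottom-row=5; cleared 0 line(s) (total 0); column heights now [0 3 3 6 6 6 6], max=6

Answer: .......
.......
...####
...##..
....##.
.##..#.
..#..#.
..#.##.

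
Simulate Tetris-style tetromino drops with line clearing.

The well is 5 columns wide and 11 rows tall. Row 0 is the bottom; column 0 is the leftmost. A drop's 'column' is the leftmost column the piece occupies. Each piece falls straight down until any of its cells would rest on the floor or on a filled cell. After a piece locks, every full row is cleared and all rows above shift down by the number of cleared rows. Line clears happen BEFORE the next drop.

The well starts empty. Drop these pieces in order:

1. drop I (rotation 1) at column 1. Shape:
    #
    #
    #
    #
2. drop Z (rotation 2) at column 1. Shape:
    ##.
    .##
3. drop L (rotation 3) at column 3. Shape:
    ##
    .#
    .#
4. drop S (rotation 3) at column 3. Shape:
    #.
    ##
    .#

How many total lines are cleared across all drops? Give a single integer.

Drop 1: I rot1 at col 1 lands with bottom-row=0; cleared 0 line(s) (total 0); column heights now [0 4 0 0 0], max=4
Drop 2: Z rot2 at col 1 lands with bottom-row=3; cleared 0 line(s) (total 0); column heights now [0 5 5 4 0], max=5
Drop 3: L rot3 at col 3 lands with bottom-row=2; cleared 0 line(s) (total 0); column heights now [0 5 5 5 5], max=5
Drop 4: S rot3 at col 3 lands with bottom-row=5; cleared 0 line(s) (total 0); column heights now [0 5 5 8 7], max=8

Answer: 0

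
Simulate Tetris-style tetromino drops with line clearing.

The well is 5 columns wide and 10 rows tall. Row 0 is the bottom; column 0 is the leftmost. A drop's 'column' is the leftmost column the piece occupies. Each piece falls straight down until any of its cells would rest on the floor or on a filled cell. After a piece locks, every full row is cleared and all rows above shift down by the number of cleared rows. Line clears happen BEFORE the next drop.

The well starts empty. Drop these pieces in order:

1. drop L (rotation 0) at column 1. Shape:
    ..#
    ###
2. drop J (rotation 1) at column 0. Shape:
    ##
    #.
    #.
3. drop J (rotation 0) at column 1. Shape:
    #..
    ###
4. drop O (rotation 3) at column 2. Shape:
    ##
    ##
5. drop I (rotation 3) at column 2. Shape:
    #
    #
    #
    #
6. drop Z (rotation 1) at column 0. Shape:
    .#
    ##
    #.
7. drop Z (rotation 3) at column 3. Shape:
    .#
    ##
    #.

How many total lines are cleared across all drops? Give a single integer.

Answer: 0

Derivation:
Drop 1: L rot0 at col 1 lands with bottom-row=0; cleared 0 line(s) (total 0); column heights now [0 1 1 2 0], max=2
Drop 2: J rot1 at col 0 lands with bottom-row=0; cleared 0 line(s) (total 0); column heights now [3 3 1 2 0], max=3
Drop 3: J rot0 at col 1 lands with bottom-row=3; cleared 0 line(s) (total 0); column heights now [3 5 4 4 0], max=5
Drop 4: O rot3 at col 2 lands with bottom-row=4; cleared 0 line(s) (total 0); column heights now [3 5 6 6 0], max=6
Drop 5: I rot3 at col 2 lands with bottom-row=6; cleared 0 line(s) (total 0); column heights now [3 5 10 6 0], max=10
Drop 6: Z rot1 at col 0 lands with bottom-row=4; cleared 0 line(s) (total 0); column heights now [6 7 10 6 0], max=10
Drop 7: Z rot3 at col 3 lands with bottom-row=6; cleared 0 line(s) (total 0); column heights now [6 7 10 8 9], max=10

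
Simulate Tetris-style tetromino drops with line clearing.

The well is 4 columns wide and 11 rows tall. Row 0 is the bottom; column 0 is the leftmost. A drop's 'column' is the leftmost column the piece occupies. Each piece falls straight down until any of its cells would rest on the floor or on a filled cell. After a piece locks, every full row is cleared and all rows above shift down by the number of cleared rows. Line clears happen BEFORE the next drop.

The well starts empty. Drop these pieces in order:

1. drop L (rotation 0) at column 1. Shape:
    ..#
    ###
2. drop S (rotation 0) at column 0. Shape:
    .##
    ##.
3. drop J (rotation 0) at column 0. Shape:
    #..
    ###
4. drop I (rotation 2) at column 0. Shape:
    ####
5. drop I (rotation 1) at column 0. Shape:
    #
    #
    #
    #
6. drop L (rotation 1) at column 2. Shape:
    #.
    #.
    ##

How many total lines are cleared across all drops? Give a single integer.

Answer: 1

Derivation:
Drop 1: L rot0 at col 1 lands with bottom-row=0; cleared 0 line(s) (total 0); column heights now [0 1 1 2], max=2
Drop 2: S rot0 at col 0 lands with bottom-row=1; cleared 0 line(s) (total 0); column heights now [2 3 3 2], max=3
Drop 3: J rot0 at col 0 lands with bottom-row=3; cleared 0 line(s) (total 0); column heights now [5 4 4 2], max=5
Drop 4: I rot2 at col 0 lands with bottom-row=5; cleared 1 line(s) (total 1); column heights now [5 4 4 2], max=5
Drop 5: I rot1 at col 0 lands with bottom-row=5; cleared 0 line(s) (total 1); column heights now [9 4 4 2], max=9
Drop 6: L rot1 at col 2 lands with bottom-row=4; cleared 0 line(s) (total 1); column heights now [9 4 7 5], max=9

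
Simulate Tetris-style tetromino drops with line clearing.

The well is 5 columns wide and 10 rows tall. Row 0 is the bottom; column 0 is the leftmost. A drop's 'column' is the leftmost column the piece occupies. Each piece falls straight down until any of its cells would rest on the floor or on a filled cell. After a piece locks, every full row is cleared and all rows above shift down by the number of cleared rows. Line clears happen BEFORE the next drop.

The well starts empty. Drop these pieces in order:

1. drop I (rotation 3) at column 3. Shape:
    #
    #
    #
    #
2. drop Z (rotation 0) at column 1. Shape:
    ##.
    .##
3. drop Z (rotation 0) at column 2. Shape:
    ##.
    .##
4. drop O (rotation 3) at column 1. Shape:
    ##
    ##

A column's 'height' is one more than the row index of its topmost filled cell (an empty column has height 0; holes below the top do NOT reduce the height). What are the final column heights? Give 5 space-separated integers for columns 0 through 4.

Answer: 0 9 9 7 6

Derivation:
Drop 1: I rot3 at col 3 lands with bottom-row=0; cleared 0 line(s) (total 0); column heights now [0 0 0 4 0], max=4
Drop 2: Z rot0 at col 1 lands with bottom-row=4; cleared 0 line(s) (total 0); column heights now [0 6 6 5 0], max=6
Drop 3: Z rot0 at col 2 lands with bottom-row=5; cleared 0 line(s) (total 0); column heights now [0 6 7 7 6], max=7
Drop 4: O rot3 at col 1 lands with bottom-row=7; cleared 0 line(s) (total 0); column heights now [0 9 9 7 6], max=9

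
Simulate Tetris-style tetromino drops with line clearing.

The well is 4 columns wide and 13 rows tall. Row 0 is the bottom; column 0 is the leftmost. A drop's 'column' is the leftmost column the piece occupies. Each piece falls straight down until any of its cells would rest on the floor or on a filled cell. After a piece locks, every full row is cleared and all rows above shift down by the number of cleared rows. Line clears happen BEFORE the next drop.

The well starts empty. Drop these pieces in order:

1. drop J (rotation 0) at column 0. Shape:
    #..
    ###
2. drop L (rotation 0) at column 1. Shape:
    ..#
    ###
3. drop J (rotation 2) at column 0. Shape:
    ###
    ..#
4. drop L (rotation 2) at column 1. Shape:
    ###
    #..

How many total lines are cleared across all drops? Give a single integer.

Drop 1: J rot0 at col 0 lands with bottom-row=0; cleared 0 line(s) (total 0); column heights now [2 1 1 0], max=2
Drop 2: L rot0 at col 1 lands with bottom-row=1; cleared 1 line(s) (total 1); column heights now [1 1 1 2], max=2
Drop 3: J rot2 at col 0 lands with bottom-row=1; cleared 0 line(s) (total 1); column heights now [3 3 3 2], max=3
Drop 4: L rot2 at col 1 lands with bottom-row=3; cleared 0 line(s) (total 1); column heights now [3 5 5 5], max=5

Answer: 1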